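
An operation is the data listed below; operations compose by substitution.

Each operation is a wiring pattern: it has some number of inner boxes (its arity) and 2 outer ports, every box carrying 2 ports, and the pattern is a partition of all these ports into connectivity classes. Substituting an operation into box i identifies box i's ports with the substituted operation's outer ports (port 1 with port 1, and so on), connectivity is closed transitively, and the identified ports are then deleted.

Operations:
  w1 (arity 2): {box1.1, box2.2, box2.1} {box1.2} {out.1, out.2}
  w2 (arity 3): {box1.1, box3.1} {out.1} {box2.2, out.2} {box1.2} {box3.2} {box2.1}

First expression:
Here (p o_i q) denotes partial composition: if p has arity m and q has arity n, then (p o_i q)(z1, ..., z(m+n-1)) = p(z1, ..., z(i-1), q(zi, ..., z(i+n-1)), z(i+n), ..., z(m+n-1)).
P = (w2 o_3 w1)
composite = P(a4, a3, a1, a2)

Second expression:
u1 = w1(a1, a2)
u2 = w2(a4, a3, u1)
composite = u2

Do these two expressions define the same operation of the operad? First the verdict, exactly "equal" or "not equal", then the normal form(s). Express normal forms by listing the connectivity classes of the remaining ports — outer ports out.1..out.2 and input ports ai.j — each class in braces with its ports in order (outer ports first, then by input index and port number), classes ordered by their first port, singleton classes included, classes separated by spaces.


Reducing the first expression gives {out.1} {out.2, a3.2} {a1.1, a2.1, a2.2} {a1.2} {a3.1} {a4.1} {a4.2}
Reducing the second expression gives {out.1} {out.2, a3.2} {a1.1, a2.1, a2.2} {a1.2} {a3.1} {a4.1} {a4.2}
Identical normal forms: equal.

equal: each reduces to {out.1} {out.2, a3.2} {a1.1, a2.1, a2.2} {a1.2} {a3.1} {a4.1} {a4.2}


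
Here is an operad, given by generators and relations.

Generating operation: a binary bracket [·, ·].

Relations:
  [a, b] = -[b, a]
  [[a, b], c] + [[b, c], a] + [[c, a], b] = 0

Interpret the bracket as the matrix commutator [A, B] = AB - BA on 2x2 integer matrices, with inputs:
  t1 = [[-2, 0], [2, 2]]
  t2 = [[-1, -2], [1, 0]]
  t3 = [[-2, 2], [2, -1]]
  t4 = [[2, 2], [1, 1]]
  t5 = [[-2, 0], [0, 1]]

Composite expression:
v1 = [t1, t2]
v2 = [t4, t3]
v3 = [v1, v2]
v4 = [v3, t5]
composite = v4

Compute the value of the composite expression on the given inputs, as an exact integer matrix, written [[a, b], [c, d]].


[[0, 0], [-96, 0]]


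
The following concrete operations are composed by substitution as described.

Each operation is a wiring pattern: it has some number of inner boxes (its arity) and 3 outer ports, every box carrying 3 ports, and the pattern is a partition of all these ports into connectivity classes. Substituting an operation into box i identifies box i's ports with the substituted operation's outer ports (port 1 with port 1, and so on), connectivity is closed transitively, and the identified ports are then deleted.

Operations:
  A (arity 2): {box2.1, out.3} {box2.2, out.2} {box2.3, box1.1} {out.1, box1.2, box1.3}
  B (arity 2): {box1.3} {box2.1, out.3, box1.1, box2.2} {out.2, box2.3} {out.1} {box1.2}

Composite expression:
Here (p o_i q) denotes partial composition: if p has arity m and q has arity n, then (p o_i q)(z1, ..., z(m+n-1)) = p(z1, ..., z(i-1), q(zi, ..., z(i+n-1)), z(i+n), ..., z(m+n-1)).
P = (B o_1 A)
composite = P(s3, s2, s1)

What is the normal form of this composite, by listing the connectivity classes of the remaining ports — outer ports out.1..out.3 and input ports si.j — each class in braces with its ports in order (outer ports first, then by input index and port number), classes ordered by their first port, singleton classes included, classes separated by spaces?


Treat the ports identified at B as solder joints: merge, then drop.
A over (s3, s2) gives {out.1, s3.2, s3.3} {out.2, s2.2} {out.3, s2.1} {s2.3, s3.1}, out.j being that stage's outer ports
B over (s3, s2, s1) gives {out.1} {out.2, s1.3} {out.3, s1.1, s1.2, s3.2, s3.3} {s2.1} {s2.2} {s2.3, s3.1}, out.j being that stage's outer ports

{out.1} {out.2, s1.3} {out.3, s1.1, s1.2, s3.2, s3.3} {s2.1} {s2.2} {s2.3, s3.1}


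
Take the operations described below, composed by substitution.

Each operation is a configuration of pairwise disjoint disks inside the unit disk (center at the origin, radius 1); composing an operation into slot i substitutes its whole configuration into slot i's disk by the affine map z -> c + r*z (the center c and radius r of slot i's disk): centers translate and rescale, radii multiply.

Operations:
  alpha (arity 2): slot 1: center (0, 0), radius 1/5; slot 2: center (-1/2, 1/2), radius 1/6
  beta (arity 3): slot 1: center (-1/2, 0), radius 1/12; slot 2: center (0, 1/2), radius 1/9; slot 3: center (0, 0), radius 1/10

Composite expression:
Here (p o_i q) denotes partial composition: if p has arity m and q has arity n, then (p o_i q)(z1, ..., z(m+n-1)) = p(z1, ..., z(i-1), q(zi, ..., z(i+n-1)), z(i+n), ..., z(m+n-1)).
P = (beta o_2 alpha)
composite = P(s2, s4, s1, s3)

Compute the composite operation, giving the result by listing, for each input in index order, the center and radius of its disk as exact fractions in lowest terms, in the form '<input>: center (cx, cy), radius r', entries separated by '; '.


s1: center (-1/18, 5/9), radius 1/54; s2: center (-1/2, 0), radius 1/12; s3: center (0, 0), radius 1/10; s4: center (0, 1/2), radius 1/45

Affine substitution under beta: radii multiply and s-centers shift.
s2: after 1 affine step, its disk has center (-1/2, 0), radius 1/12
s4: after 2 affine steps, its disk has center (0, 1/2), radius 1/45
s1: after 2 affine steps, its disk has center (-1/18, 5/9), radius 1/54
s3: after 1 affine step, its disk has center (0, 0), radius 1/10


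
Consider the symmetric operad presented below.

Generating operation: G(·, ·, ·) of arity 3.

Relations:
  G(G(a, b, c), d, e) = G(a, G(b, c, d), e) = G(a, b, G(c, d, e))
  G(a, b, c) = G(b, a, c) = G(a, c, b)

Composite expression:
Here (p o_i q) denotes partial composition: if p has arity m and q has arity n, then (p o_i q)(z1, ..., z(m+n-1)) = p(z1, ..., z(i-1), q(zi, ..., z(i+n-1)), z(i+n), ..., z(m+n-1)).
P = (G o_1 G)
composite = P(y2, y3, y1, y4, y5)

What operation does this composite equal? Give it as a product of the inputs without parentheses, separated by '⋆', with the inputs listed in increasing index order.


y1 ⋆ y2 ⋆ y3 ⋆ y4 ⋆ y5

With G associative and commutative, the y-input set is all that matters.
G(y2, y3, y1) flattens to y2 ⋆ y3 ⋆ y1
G(G(y2, y3, y1), y4, y5) flattens to y2 ⋆ y3 ⋆ y1 ⋆ y4 ⋆ y5
rearranged into index order: y1 ⋆ y2 ⋆ y3 ⋆ y4 ⋆ y5


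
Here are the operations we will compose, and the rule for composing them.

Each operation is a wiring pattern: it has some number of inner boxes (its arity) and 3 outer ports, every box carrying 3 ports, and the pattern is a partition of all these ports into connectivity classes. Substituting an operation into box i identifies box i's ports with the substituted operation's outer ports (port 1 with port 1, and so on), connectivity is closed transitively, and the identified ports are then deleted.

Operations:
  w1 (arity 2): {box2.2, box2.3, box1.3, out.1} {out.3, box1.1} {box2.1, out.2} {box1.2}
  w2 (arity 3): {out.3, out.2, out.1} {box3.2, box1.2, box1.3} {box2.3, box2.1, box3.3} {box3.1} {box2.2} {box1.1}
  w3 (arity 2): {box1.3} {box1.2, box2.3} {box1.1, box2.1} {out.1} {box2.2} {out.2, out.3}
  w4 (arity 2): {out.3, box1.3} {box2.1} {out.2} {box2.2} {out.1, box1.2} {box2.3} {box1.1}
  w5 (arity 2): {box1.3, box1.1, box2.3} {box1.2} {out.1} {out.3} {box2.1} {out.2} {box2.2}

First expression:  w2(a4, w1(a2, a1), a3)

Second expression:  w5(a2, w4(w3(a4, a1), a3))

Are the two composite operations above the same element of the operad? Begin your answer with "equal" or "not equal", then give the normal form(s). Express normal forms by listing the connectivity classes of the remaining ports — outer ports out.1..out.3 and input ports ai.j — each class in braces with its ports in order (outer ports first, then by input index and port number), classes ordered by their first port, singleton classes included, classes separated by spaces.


not equal — first {out.1, out.2, out.3} {a1.1} {a1.2, a1.3, a2.1, a2.3, a3.3} {a2.2} {a3.1} {a3.2, a4.2, a4.3} {a4.1}, second {out.1} {out.2} {out.3} {a1.1, a4.1} {a1.2} {a1.3, a4.2} {a2.1, a2.3} {a2.2} {a3.1} {a3.2} {a3.3} {a4.3}

The first expression, normalized: {out.1, out.2, out.3} {a1.1} {a1.2, a1.3, a2.1, a2.3, a3.3} {a2.2} {a3.1} {a3.2, a4.2, a4.3} {a4.1}
The second expression, normalized: {out.1} {out.2} {out.3} {a1.1, a4.1} {a1.2} {a1.3, a4.2} {a2.1, a2.3} {a2.2} {a3.1} {a3.2} {a3.3} {a4.3}
No match — not equal.


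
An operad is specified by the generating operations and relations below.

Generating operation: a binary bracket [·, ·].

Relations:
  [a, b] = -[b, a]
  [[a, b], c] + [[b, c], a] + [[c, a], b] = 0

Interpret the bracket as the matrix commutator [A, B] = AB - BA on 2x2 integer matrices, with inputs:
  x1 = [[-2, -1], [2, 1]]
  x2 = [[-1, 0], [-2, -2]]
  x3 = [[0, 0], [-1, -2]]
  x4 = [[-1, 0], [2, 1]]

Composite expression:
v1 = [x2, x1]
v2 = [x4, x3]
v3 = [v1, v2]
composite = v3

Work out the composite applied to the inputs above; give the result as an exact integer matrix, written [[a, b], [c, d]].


[[-2, 0], [8, 2]]

[x2, x1] = [[-2, -1], [4, 2]]
[x4, x3] = [[0, 0], [2, 0]]
[[x2, x1], [x4, x3]] = [[-2, 0], [8, 2]]


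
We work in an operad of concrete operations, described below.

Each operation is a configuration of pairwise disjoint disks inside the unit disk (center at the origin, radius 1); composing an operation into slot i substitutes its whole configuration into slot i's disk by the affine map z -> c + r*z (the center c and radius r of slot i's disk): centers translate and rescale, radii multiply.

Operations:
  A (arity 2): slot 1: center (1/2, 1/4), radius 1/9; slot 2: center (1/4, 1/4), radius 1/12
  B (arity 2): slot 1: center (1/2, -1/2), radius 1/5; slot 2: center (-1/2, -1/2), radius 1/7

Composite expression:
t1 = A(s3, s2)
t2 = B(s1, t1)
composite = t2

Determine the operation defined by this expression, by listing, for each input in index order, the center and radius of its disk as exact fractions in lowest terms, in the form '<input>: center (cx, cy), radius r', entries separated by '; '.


s1: center (1/2, -1/2), radius 1/5; s2: center (-13/28, -13/28), radius 1/84; s3: center (-3/7, -13/28), radius 1/63

Only the slot chain above each s matters under B; compose those maps.
input s1: composing its 1 substitution step yields center (1/2, -1/2), radius 1/5
input s3: composing its 2 substitution steps yields center (-3/7, -13/28), radius 1/63
input s2: composing its 2 substitution steps yields center (-13/28, -13/28), radius 1/84


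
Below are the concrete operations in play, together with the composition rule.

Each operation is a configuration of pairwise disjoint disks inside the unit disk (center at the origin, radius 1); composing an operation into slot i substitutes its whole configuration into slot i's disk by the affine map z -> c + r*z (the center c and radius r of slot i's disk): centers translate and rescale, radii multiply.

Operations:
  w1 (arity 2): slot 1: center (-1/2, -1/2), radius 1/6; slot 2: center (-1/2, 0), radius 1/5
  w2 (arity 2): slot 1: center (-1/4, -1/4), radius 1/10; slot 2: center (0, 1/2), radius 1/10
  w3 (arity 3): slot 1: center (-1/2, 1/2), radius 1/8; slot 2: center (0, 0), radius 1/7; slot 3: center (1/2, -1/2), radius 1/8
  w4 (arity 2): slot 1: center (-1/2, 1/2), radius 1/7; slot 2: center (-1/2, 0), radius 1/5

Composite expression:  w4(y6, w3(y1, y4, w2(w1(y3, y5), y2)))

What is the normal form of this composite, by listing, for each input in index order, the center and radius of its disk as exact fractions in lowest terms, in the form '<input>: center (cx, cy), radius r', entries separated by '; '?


Affine substitution under w4: radii multiply and y-centers shift.
y6 passes through 1 substitution, ending at center (-1/2, 1/2), radius 1/7
y1 passes through 2 substitutions, ending at center (-3/5, 1/10), radius 1/40
y4 passes through 2 substitutions, ending at center (-1/2, 0), radius 1/35
y3 passes through 4 substitutions, ending at center (-163/400, -43/400), radius 1/2400
y5 passes through 4 substitutions, ending at center (-163/400, -17/160), radius 1/2000
y2 passes through 3 substitutions, ending at center (-2/5, -7/80), radius 1/400

y1: center (-3/5, 1/10), radius 1/40; y2: center (-2/5, -7/80), radius 1/400; y3: center (-163/400, -43/400), radius 1/2400; y4: center (-1/2, 0), radius 1/35; y5: center (-163/400, -17/160), radius 1/2000; y6: center (-1/2, 1/2), radius 1/7


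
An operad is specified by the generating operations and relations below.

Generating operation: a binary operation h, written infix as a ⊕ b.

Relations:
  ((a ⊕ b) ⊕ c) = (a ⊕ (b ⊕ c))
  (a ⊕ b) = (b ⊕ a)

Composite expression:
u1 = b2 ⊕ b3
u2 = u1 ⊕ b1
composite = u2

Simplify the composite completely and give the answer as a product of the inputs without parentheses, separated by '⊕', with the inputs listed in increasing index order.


b1 ⊕ b2 ⊕ b3


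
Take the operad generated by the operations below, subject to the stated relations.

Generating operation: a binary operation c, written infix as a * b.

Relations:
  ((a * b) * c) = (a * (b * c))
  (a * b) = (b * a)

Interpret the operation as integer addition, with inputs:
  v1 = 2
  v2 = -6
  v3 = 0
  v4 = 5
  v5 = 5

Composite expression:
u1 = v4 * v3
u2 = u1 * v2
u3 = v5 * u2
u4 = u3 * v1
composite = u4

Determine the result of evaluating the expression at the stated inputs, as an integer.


6

(v4 * v3) = 5
((v4 * v3) * v2) = -1
(v5 * ((v4 * v3) * v2)) = 4
((v5 * ((v4 * v3) * v2)) * v1) = 6


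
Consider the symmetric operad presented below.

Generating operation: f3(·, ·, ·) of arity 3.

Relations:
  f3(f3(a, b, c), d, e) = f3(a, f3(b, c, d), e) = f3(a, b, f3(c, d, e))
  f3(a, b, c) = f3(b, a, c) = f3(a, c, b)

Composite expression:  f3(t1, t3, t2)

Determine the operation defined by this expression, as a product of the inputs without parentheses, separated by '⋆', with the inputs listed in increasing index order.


t1 ⋆ t2 ⋆ t3


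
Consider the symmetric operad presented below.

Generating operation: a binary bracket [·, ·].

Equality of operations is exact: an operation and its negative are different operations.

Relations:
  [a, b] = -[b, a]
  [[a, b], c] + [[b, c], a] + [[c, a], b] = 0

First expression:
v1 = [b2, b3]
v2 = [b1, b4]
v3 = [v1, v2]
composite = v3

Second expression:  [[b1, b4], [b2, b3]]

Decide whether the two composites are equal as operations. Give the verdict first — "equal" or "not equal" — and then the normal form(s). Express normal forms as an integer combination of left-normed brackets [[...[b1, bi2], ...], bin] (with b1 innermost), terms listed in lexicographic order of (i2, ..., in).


not equal: they reduce to -[[[b1, b4], b2], b3] + [[[b1, b4], b3], b2] and [[[b1, b4], b2], b3] - [[[b1, b4], b3], b2]

Normal form of the first expression: -[[[b1, b4], b2], b3] + [[[b1, b4], b3], b2]
Normal form of the second expression: [[[b1, b4], b2], b3] - [[[b1, b4], b3], b2]
The normal forms differ: not equal.


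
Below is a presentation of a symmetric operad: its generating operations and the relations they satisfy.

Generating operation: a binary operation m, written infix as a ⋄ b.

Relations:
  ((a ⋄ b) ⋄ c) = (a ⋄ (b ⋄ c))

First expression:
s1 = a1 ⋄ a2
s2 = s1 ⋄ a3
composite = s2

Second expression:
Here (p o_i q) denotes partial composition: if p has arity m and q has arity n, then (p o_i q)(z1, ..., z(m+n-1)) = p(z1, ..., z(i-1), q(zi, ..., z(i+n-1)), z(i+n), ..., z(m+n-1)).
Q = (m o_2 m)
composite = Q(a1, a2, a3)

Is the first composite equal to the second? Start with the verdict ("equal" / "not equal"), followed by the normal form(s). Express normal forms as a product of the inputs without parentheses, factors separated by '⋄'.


equal; the common form is a1 ⋄ a2 ⋄ a3

The first expression, normalized: a1 ⋄ a2 ⋄ a3
The second expression, normalized: a1 ⋄ a2 ⋄ a3
The forms coincide; equal.


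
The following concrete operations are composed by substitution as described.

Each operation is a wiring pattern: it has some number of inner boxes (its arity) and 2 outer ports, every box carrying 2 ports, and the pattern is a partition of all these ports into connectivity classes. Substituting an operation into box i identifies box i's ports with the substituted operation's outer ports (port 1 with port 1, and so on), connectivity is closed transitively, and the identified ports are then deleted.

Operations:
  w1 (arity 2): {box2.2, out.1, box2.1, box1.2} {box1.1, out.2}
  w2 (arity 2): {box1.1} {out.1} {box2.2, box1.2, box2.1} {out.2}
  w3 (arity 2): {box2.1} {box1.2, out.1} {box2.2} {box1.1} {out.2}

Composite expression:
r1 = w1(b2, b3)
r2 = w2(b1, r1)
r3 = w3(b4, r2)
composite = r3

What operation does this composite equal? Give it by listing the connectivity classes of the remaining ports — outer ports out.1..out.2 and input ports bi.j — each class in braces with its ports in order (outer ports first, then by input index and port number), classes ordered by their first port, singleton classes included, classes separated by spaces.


After gluing at w3, chains via deleted ports link the b-ports.
w1 over (b2, b3) gives {out.1, b2.2, b3.1, b3.2} {out.2, b2.1}, out.j being that stage's outer ports
w2 over (b1, b2, b3) gives {out.1} {out.2} {b1.1} {b1.2, b2.1, b2.2, b3.1, b3.2}, out.j being that stage's outer ports
w3 over (b4, b1, b2, b3) gives {out.1, b4.2} {out.2} {b1.1} {b1.2, b2.1, b2.2, b3.1, b3.2} {b4.1}, out.j being that stage's outer ports

{out.1, b4.2} {out.2} {b1.1} {b1.2, b2.1, b2.2, b3.1, b3.2} {b4.1}


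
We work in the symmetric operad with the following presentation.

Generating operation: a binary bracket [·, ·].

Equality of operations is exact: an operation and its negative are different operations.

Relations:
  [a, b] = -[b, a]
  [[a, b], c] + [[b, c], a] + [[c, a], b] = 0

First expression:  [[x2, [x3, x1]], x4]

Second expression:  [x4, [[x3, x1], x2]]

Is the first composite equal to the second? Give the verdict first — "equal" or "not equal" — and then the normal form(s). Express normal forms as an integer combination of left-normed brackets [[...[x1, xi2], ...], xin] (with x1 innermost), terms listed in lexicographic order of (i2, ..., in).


equal: each reduces to [[[x1, x3], x2], x4]

Normal form of the first expression: [[[x1, x3], x2], x4]
Normal form of the second expression: [[[x1, x3], x2], x4]
Both agree, so they are equal.


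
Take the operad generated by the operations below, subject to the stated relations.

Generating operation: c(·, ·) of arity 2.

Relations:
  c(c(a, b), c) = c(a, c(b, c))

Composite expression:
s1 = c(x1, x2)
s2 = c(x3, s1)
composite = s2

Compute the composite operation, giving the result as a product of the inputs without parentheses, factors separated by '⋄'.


x3 ⋄ x1 ⋄ x2


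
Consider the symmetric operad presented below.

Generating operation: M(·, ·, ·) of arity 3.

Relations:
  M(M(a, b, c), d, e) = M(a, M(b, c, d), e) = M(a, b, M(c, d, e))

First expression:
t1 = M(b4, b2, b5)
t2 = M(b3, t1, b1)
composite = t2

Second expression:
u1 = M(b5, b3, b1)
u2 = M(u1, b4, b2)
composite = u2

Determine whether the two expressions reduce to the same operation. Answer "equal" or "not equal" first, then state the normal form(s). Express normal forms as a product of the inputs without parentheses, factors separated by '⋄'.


not equal; the first gives b3 ⋄ b4 ⋄ b2 ⋄ b5 ⋄ b1 and the second b5 ⋄ b3 ⋄ b1 ⋄ b4 ⋄ b2


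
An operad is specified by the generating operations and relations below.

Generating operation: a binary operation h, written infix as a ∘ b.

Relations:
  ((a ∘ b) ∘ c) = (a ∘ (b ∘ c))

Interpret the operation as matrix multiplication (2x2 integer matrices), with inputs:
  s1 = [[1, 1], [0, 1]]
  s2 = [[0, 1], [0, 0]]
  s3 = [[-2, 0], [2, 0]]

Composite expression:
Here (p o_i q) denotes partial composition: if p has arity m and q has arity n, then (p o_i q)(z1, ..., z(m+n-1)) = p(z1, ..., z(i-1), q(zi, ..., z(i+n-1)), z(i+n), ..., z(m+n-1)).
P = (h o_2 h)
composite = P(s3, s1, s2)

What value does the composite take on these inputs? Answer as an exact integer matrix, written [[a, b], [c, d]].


(s1 ∘ s2) = [[0, 1], [0, 0]]
(s3 ∘ (s1 ∘ s2)) = [[0, -2], [0, 2]]

[[0, -2], [0, 2]]


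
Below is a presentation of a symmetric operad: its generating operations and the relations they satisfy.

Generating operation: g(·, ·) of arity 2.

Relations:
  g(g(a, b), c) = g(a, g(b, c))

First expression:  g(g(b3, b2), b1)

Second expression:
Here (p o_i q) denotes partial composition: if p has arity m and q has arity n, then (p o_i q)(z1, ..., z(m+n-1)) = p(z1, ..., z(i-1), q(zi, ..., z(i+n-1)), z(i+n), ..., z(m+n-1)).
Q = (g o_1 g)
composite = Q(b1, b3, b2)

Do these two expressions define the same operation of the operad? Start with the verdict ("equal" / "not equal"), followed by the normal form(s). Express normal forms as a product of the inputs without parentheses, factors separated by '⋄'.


In normal form, the first expression is b3 ⋄ b2 ⋄ b1
In normal form, the second expression is b1 ⋄ b3 ⋄ b2
The forms do not match — not equal.

not equal; the first gives b3 ⋄ b2 ⋄ b1 and the second b1 ⋄ b3 ⋄ b2


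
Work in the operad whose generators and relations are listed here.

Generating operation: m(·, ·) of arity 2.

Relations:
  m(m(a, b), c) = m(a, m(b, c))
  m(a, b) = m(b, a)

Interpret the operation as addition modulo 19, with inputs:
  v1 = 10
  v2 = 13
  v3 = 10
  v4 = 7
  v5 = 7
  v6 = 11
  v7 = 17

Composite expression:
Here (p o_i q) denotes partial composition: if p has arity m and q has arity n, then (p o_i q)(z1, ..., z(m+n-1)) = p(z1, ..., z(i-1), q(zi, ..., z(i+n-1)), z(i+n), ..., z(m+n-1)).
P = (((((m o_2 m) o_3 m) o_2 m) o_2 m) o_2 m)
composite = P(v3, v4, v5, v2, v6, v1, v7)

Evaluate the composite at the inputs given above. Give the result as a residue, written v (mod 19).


18 (mod 19)

m(v4, v5) = 14
m(m(v4, v5), v2) = 8
m(m(m(v4, v5), v2), v6) = 0
m(v1, v7) = 8
m(m(m(m(v4, v5), v2), v6), m(v1, v7)) = 8
m(v3, m(m(m(m(v4, v5), v2), v6), m(v1, v7))) = 18


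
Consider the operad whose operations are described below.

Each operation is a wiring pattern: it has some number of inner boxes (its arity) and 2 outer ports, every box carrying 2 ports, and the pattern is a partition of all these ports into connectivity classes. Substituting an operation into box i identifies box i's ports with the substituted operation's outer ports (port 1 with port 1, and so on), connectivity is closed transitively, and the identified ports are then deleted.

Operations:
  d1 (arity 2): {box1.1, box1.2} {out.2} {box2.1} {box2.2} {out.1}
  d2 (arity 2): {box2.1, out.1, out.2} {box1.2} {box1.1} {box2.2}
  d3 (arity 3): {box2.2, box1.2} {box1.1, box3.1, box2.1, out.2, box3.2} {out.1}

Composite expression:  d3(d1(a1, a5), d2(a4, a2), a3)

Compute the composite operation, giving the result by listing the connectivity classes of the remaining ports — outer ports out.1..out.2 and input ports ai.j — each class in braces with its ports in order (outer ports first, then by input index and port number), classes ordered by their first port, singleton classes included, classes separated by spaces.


Two ports join when wires chain via d3-identified ports.
composing d1 on (a1, a5), with out.j its own outer ports: {out.1} {out.2} {a1.1, a1.2} {a5.1} {a5.2}
composing d2 on (a4, a2), with out.j its own outer ports: {out.1, out.2, a2.1} {a2.2} {a4.1} {a4.2}
composing d3 on (a1, a5, a4, a2, a3), with out.j its own outer ports: {out.1} {out.2, a2.1, a3.1, a3.2} {a1.1, a1.2} {a2.2} {a4.1} {a4.2} {a5.1} {a5.2}

{out.1} {out.2, a2.1, a3.1, a3.2} {a1.1, a1.2} {a2.2} {a4.1} {a4.2} {a5.1} {a5.2}


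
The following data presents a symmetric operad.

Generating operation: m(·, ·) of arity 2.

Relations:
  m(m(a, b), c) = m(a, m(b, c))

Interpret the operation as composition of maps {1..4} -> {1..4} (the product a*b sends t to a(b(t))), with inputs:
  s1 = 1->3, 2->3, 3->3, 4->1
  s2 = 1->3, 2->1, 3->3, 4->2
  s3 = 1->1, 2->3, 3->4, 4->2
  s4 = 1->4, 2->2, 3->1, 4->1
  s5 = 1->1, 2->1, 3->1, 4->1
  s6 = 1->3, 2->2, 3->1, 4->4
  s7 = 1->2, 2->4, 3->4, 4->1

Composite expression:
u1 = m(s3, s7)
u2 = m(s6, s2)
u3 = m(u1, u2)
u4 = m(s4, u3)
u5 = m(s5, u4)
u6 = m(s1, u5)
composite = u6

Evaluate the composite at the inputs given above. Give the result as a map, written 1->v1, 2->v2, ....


1->3, 2->3, 3->3, 4->3

m(s3, s7) = 1->3, 2->2, 3->2, 4->1
m(s6, s2) = 1->1, 2->3, 3->1, 4->2
m(m(s3, s7), m(s6, s2)) = 1->3, 2->2, 3->3, 4->2
m(s4, m(m(s3, s7), m(s6, s2))) = 1->1, 2->2, 3->1, 4->2
m(s5, m(s4, m(m(s3, s7), m(s6, s2)))) = 1->1, 2->1, 3->1, 4->1
m(s1, m(s5, m(s4, m(m(s3, s7), m(s6, s2))))) = 1->3, 2->3, 3->3, 4->3


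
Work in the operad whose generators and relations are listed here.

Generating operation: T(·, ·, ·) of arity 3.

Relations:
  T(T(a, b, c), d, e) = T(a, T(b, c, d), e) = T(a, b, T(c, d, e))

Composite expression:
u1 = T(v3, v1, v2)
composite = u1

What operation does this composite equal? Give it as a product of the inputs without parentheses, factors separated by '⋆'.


v3 ⋆ v1 ⋆ v2

Under associativity of T, the answer is the v's in reading order.
T(v3, v1, v2) flattens to v3 ⋆ v1 ⋆ v2


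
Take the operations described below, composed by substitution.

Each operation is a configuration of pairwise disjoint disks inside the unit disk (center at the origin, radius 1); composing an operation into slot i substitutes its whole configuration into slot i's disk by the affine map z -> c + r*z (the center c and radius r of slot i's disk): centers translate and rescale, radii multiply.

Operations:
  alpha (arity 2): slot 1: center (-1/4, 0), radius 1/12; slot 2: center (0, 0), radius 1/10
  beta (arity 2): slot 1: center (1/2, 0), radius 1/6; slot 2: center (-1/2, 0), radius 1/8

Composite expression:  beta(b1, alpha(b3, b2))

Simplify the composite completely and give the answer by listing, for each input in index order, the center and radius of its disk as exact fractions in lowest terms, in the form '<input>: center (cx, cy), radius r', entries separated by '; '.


b1: center (1/2, 0), radius 1/6; b2: center (-1/2, 0), radius 1/80; b3: center (-17/32, 0), radius 1/96

Follow each b-input down from beta: c' goes to c + r*c', radius to r*r'.
b1: after 1 affine step, its disk has center (1/2, 0), radius 1/6
b3: after 2 affine steps, its disk has center (-17/32, 0), radius 1/96
b2: after 2 affine steps, its disk has center (-1/2, 0), radius 1/80


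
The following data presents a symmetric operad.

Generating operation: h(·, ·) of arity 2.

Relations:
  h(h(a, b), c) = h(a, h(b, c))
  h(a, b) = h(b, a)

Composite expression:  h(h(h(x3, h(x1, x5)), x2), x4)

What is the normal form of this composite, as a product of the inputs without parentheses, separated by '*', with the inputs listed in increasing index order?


x1 * x2 * x3 * x4 * x5

With h associative and commutative, the x-input set is all that matters.
h(x1, x5) flattens to x1 * x5
h(x3, h(x1, x5)) flattens to x3 * x1 * x5
h(h(x3, h(x1, x5)), x2) flattens to x3 * x1 * x5 * x2
h(h(h(x3, h(x1, x5)), x2), x4) flattens to x3 * x1 * x5 * x2 * x4
putting the inputs in ascending order: x1 * x2 * x3 * x4 * x5


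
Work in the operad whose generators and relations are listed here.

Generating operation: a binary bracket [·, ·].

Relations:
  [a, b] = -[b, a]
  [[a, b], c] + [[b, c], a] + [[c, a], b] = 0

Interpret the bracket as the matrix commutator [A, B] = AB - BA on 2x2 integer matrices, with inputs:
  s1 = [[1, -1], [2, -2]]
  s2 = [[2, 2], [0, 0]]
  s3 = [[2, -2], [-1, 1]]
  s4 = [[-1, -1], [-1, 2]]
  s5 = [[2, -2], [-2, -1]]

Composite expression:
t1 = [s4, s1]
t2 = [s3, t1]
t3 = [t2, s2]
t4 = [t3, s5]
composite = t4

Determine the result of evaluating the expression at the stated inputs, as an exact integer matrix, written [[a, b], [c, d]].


[s4, s1] = [[-3, 6], [3, 3]]
[s3, [s4, s1]] = [[0, -6], [3, 0]]
[[s3, [s4, s1]], s2] = [[-6, 12], [6, 6]]
[[[s3, [s4, s1]], s2], s5] = [[-12, -12], [-6, 12]]

[[-12, -12], [-6, 12]]


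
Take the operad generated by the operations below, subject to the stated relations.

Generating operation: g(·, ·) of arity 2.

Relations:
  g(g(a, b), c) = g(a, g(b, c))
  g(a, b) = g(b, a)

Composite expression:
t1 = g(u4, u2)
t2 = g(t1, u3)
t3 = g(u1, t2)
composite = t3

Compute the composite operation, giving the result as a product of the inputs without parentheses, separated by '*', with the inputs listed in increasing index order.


With g associative and commutative, the u-input set is all that matters.
g(u4, u2) reduces to u4 * u2
g(g(u4, u2), u3) reduces to u4 * u2 * u3
g(u1, g(g(u4, u2), u3)) reduces to u1 * u4 * u2 * u3
reordering the factors by index: u1 * u2 * u3 * u4

u1 * u2 * u3 * u4


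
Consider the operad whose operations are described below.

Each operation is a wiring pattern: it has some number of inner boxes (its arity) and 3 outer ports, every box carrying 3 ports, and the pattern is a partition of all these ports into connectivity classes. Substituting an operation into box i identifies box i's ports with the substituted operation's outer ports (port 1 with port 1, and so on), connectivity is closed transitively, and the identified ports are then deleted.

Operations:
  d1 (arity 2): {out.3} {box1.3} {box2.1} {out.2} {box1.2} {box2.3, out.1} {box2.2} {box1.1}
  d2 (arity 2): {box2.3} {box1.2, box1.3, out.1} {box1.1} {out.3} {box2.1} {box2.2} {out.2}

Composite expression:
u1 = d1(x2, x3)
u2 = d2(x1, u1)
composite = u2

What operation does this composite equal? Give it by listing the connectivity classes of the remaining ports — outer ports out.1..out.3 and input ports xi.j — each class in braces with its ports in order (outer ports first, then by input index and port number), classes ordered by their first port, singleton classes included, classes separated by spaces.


Reachability decides: close wires over d2-identified ports.
stage d1: inputs (x2, x3), connectivity {out.1, x3.3} {out.2} {out.3} {x2.1} {x2.2} {x2.3} {x3.1} {x3.2}, out.j its boundary
stage d2: inputs (x1, x2, x3), connectivity {out.1, x1.2, x1.3} {out.2} {out.3} {x1.1} {x2.1} {x2.2} {x2.3} {x3.1} {x3.2} {x3.3}, out.j its boundary

{out.1, x1.2, x1.3} {out.2} {out.3} {x1.1} {x2.1} {x2.2} {x2.3} {x3.1} {x3.2} {x3.3}


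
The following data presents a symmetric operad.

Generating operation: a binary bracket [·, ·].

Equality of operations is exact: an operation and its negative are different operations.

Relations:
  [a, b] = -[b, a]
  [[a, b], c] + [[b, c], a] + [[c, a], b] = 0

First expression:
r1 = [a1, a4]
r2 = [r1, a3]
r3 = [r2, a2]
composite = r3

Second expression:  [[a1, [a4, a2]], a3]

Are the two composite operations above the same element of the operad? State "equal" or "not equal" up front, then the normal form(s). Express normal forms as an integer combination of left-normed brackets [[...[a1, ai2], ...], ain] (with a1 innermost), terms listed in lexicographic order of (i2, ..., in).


not equal; the first gives [[[a1, a4], a3], a2] and the second -[[[a1, a2], a4], a3] + [[[a1, a4], a2], a3]

The first expression, normalized: [[[a1, a4], a3], a2]
The second expression, normalized: -[[[a1, a2], a4], a3] + [[[a1, a4], a2], a3]
The normal forms differ: not equal.


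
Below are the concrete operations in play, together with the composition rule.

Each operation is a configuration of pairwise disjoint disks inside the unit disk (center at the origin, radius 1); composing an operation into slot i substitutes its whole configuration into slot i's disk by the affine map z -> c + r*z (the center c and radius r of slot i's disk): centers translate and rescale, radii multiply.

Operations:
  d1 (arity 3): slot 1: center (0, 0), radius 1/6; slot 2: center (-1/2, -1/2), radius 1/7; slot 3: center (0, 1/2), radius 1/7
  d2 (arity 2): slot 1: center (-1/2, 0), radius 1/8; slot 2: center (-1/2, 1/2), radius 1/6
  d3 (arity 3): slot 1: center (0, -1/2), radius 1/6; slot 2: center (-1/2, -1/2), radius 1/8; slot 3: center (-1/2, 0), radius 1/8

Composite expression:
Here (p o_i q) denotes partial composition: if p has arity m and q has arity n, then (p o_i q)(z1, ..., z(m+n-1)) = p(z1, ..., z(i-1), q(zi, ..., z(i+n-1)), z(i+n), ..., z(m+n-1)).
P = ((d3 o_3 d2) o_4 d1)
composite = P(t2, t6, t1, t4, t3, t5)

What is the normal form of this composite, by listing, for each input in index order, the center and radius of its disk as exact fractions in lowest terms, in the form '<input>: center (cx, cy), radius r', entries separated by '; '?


Each t-disk chains the slot maps above it in d3; radii multiply.
t2 passes through 1 substitution, ending at center (0, -1/2), radius 1/6
t6 passes through 1 substitution, ending at center (-1/2, -1/2), radius 1/8
t1 passes through 2 substitutions, ending at center (-9/16, 0), radius 1/64
t4 passes through 3 substitutions, ending at center (-9/16, 1/16), radius 1/288
t3 passes through 3 substitutions, ending at center (-55/96, 5/96), radius 1/336
t5 passes through 3 substitutions, ending at center (-9/16, 7/96), radius 1/336

t1: center (-9/16, 0), radius 1/64; t2: center (0, -1/2), radius 1/6; t3: center (-55/96, 5/96), radius 1/336; t4: center (-9/16, 1/16), radius 1/288; t5: center (-9/16, 7/96), radius 1/336; t6: center (-1/2, -1/2), radius 1/8


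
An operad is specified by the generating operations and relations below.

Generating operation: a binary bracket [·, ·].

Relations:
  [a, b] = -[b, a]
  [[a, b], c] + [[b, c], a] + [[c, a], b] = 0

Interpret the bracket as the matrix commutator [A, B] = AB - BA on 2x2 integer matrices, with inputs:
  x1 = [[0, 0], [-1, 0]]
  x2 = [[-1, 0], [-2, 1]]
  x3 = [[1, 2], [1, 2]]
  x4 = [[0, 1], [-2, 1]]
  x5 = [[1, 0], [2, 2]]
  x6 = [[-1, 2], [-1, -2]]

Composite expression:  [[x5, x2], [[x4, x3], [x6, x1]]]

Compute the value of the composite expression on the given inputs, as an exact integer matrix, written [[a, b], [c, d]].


[[-24, 0], [12, 24]]


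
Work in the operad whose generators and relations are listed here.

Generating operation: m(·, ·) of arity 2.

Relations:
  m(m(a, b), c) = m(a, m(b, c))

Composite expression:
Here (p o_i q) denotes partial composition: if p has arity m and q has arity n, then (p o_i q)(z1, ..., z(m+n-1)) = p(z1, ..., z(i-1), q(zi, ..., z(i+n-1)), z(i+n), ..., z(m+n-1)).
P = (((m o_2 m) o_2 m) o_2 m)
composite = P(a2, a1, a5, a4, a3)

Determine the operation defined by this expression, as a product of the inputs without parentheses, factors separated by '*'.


a2 * a1 * a5 * a4 * a3

Every regrouping of m is equal, so read the a-inputs in written order.
m(a1, a5) flattens to a1 * a5
m(m(a1, a5), a4) flattens to a1 * a5 * a4
m(m(m(a1, a5), a4), a3) flattens to a1 * a5 * a4 * a3
m(a2, m(m(m(a1, a5), a4), a3)) flattens to a2 * a1 * a5 * a4 * a3


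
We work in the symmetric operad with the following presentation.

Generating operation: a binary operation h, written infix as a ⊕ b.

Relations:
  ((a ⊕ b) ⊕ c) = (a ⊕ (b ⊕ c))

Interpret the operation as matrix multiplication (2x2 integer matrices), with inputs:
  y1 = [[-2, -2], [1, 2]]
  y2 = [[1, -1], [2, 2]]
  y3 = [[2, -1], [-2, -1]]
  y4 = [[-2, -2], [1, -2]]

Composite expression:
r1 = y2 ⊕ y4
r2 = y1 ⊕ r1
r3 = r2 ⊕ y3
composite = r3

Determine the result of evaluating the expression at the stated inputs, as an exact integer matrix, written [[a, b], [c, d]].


(y2 ⊕ y4) = [[-3, 0], [-2, -8]]
(y1 ⊕ (y2 ⊕ y4)) = [[10, 16], [-7, -16]]
((y1 ⊕ (y2 ⊕ y4)) ⊕ y3) = [[-12, -26], [18, 23]]

[[-12, -26], [18, 23]]


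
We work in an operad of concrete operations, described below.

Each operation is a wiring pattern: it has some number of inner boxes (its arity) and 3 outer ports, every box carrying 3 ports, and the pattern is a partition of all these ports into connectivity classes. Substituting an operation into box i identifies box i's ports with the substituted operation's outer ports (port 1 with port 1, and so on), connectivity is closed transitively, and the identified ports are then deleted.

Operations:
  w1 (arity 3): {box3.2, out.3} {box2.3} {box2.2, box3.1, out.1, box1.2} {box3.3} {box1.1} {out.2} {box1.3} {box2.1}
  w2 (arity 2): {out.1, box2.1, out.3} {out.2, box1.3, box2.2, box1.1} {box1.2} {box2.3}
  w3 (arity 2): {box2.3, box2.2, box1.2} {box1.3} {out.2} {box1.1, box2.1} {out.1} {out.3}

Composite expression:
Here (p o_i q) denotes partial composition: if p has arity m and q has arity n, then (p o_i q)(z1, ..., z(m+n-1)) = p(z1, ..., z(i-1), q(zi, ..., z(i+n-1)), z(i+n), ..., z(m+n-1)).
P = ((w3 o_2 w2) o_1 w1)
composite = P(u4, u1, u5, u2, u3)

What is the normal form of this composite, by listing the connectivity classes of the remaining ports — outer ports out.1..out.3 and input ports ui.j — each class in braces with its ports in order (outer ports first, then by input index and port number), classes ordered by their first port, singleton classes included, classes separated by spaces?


{out.1} {out.2} {out.3} {u1.1} {u1.2, u2.1, u2.3, u3.1, u3.2, u4.2, u5.1} {u1.3} {u2.2} {u3.3} {u4.1} {u4.3} {u5.2} {u5.3}

Two ports join when wires chain via w3-identified ports.
stage w1: inputs (u4, u1, u5), connectivity {out.1, u1.2, u4.2, u5.1} {out.2} {out.3, u5.2} {u1.1} {u1.3} {u4.1} {u4.3} {u5.3}, out.j its boundary
stage w2: inputs (u2, u3), connectivity {out.1, out.3, u3.1} {out.2, u2.1, u2.3, u3.2} {u2.2} {u3.3}, out.j its boundary
stage w3: inputs (u4, u1, u5, u2, u3), connectivity {out.1} {out.2} {out.3} {u1.1} {u1.2, u2.1, u2.3, u3.1, u3.2, u4.2, u5.1} {u1.3} {u2.2} {u3.3} {u4.1} {u4.3} {u5.2} {u5.3}, out.j its boundary


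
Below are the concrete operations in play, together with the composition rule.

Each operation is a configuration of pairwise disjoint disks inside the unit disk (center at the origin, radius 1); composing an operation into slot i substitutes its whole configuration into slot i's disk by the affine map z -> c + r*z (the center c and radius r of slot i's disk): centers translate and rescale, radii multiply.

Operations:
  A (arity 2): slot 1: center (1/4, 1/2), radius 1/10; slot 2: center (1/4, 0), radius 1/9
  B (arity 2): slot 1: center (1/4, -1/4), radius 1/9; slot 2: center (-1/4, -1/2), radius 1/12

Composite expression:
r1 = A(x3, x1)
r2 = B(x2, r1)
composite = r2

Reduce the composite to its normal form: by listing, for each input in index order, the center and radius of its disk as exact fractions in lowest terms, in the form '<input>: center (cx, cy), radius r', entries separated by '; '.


Nesting under B composes maps z -> c + r*z down each x-path.
input x2: applying the 1 nested substitution gives center (1/4, -1/4), radius 1/9
input x3: applying the 2 nested substitutions gives center (-11/48, -11/24), radius 1/120
input x1: applying the 2 nested substitutions gives center (-11/48, -1/2), radius 1/108

x1: center (-11/48, -1/2), radius 1/108; x2: center (1/4, -1/4), radius 1/9; x3: center (-11/48, -11/24), radius 1/120


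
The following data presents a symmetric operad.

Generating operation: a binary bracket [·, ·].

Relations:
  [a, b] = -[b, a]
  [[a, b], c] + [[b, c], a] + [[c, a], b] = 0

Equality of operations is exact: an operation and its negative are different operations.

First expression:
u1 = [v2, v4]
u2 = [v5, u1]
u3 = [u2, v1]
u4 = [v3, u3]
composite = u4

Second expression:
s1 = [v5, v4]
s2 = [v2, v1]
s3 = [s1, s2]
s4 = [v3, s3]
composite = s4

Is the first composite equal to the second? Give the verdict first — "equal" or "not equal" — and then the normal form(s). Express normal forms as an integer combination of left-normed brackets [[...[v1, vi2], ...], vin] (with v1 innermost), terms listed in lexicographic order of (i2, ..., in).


not equal — first -[[[[v1, v2], v4], v5], v3] + [[[[v1, v4], v2], v5], v3] + [[[[v1, v5], v2], v4], v3] - [[[[v1, v5], v4], v2], v3], second [[[[v1, v2], v4], v5], v3] - [[[[v1, v2], v5], v4], v3]

Normal form of the first expression: -[[[[v1, v2], v4], v5], v3] + [[[[v1, v4], v2], v5], v3] + [[[[v1, v5], v2], v4], v3] - [[[[v1, v5], v4], v2], v3]
Normal form of the second expression: [[[[v1, v2], v4], v5], v3] - [[[[v1, v2], v5], v4], v3]
Distinct normal forms: not equal.
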